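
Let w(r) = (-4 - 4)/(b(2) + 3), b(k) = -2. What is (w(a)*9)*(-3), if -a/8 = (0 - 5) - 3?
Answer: 216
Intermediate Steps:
a = 64 (a = -8*((0 - 5) - 3) = -8*(-5 - 3) = -8*(-8) = 64)
w(r) = -8 (w(r) = (-4 - 4)/(-2 + 3) = -8/1 = -8*1 = -8)
(w(a)*9)*(-3) = -8*9*(-3) = -72*(-3) = 216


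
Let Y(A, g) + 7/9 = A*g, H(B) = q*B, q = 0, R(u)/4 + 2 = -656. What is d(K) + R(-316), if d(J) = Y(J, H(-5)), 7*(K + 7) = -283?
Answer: -23695/9 ≈ -2632.8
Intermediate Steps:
K = -332/7 (K = -7 + (⅐)*(-283) = -7 - 283/7 = -332/7 ≈ -47.429)
R(u) = -2632 (R(u) = -8 + 4*(-656) = -8 - 2624 = -2632)
H(B) = 0 (H(B) = 0*B = 0)
Y(A, g) = -7/9 + A*g
d(J) = -7/9 (d(J) = -7/9 + J*0 = -7/9 + 0 = -7/9)
d(K) + R(-316) = -7/9 - 2632 = -23695/9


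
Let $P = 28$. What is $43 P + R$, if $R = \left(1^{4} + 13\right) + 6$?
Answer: $1224$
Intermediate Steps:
$R = 20$ ($R = \left(1 + 13\right) + 6 = 14 + 6 = 20$)
$43 P + R = 43 \cdot 28 + 20 = 1204 + 20 = 1224$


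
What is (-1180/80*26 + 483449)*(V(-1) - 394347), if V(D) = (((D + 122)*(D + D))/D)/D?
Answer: -381224665159/2 ≈ -1.9061e+11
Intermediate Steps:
V(D) = (244 + 2*D)/D (V(D) = (((122 + D)*(2*D))/D)/D = ((2*D*(122 + D))/D)/D = (244 + 2*D)/D)
(-1180/80*26 + 483449)*(V(-1) - 394347) = (-1180/80*26 + 483449)*((2 + 244/(-1)) - 394347) = (-1180/80*26 + 483449)*((2 + 244*(-1)) - 394347) = (-59*1/4*26 + 483449)*((2 - 244) - 394347) = (-59/4*26 + 483449)*(-242 - 394347) = (-767/2 + 483449)*(-394589) = (966131/2)*(-394589) = -381224665159/2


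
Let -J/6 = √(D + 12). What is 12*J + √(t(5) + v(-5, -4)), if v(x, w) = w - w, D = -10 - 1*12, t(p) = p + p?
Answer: √10*(1 - 72*I) ≈ 3.1623 - 227.68*I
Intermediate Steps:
t(p) = 2*p
D = -22 (D = -10 - 12 = -22)
J = -6*I*√10 (J = -6*√(-22 + 12) = -6*I*√10 ≈ -18.974*I)
v(x, w) = 0
12*J + √(t(5) + v(-5, -4)) = 12*(-6*I*√10) + √(2*5 + 0) = -72*I*√10 + √(10 + 0) = -72*I*√10 + √10 = √10 - 72*I*√10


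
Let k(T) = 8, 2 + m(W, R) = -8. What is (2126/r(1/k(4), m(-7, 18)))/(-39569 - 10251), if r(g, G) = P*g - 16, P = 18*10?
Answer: -1063/161915 ≈ -0.0065652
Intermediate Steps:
m(W, R) = -10 (m(W, R) = -2 - 8 = -10)
P = 180
r(g, G) = -16 + 180*g (r(g, G) = 180*g - 16 = -16 + 180*g)
(2126/r(1/k(4), m(-7, 18)))/(-39569 - 10251) = (2126/(-16 + 180/8))/(-39569 - 10251) = (2126/(-16 + 180*(⅛)))/(-49820) = (2126/(-16 + 45/2))*(-1/49820) = (2126/(13/2))*(-1/49820) = (2126*(2/13))*(-1/49820) = (4252/13)*(-1/49820) = -1063/161915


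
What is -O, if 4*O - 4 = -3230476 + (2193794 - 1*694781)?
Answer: 1731459/4 ≈ 4.3287e+5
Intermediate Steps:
O = -1731459/4 (O = 1 + (-3230476 + (2193794 - 1*694781))/4 = 1 + (-3230476 + (2193794 - 694781))/4 = 1 + (-3230476 + 1499013)/4 = 1 + (¼)*(-1731463) = 1 - 1731463/4 = -1731459/4 ≈ -4.3287e+5)
-O = -1*(-1731459/4) = 1731459/4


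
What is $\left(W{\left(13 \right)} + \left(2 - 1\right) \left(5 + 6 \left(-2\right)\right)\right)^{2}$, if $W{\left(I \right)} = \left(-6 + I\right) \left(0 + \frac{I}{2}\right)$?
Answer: $\frac{5929}{4} \approx 1482.3$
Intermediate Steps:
$W{\left(I \right)} = \frac{I \left(-6 + I\right)}{2}$ ($W{\left(I \right)} = \left(-6 + I\right) \left(0 + I \frac{1}{2}\right) = \left(-6 + I\right) \left(0 + \frac{I}{2}\right) = \left(-6 + I\right) \frac{I}{2} = \frac{I \left(-6 + I\right)}{2}$)
$\left(W{\left(13 \right)} + \left(2 - 1\right) \left(5 + 6 \left(-2\right)\right)\right)^{2} = \left(\frac{1}{2} \cdot 13 \left(-6 + 13\right) + \left(2 - 1\right) \left(5 + 6 \left(-2\right)\right)\right)^{2} = \left(\frac{1}{2} \cdot 13 \cdot 7 + 1 \left(5 - 12\right)\right)^{2} = \left(\frac{91}{2} + 1 \left(-7\right)\right)^{2} = \left(\frac{91}{2} - 7\right)^{2} = \left(\frac{77}{2}\right)^{2} = \frac{5929}{4}$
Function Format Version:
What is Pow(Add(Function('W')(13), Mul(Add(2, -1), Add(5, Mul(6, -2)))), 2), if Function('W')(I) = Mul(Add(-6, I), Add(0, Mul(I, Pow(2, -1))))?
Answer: Rational(5929, 4) ≈ 1482.3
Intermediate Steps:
Function('W')(I) = Mul(Rational(1, 2), I, Add(-6, I)) (Function('W')(I) = Mul(Add(-6, I), Add(0, Mul(I, Rational(1, 2)))) = Mul(Add(-6, I), Add(0, Mul(Rational(1, 2), I))) = Mul(Add(-6, I), Mul(Rational(1, 2), I)) = Mul(Rational(1, 2), I, Add(-6, I)))
Pow(Add(Function('W')(13), Mul(Add(2, -1), Add(5, Mul(6, -2)))), 2) = Pow(Add(Mul(Rational(1, 2), 13, Add(-6, 13)), Mul(Add(2, -1), Add(5, Mul(6, -2)))), 2) = Pow(Add(Mul(Rational(1, 2), 13, 7), Mul(1, Add(5, -12))), 2) = Pow(Add(Rational(91, 2), Mul(1, -7)), 2) = Pow(Add(Rational(91, 2), -7), 2) = Pow(Rational(77, 2), 2) = Rational(5929, 4)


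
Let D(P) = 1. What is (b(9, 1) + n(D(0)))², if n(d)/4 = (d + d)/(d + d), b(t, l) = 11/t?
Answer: 2209/81 ≈ 27.272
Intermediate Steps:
n(d) = 4 (n(d) = 4*((d + d)/(d + d)) = 4*((2*d)/((2*d))) = 4*((2*d)*(1/(2*d))) = 4*1 = 4)
(b(9, 1) + n(D(0)))² = (11/9 + 4)² = (47/9)² = 2209/81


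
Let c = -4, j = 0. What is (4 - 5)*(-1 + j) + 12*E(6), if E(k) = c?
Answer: -47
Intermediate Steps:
E(k) = -4
(4 - 5)*(-1 + j) + 12*E(6) = (4 - 5)*(-1 + 0) + 12*(-4) = -1*(-1) - 48 = 1 - 48 = -47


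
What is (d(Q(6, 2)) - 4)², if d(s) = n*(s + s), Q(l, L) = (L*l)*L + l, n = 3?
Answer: 30976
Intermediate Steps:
Q(l, L) = l + l*L² (Q(l, L) = l*L² + l = l + l*L²)
d(s) = 6*s (d(s) = 3*(s + s) = 3*(2*s) = 6*s)
(d(Q(6, 2)) - 4)² = (6*(6*(1 + 2²)) - 4)² = (6*(6*(1 + 4)) - 4)² = (6*(6*5) - 4)² = (6*30 - 4)² = (180 - 4)² = 176² = 30976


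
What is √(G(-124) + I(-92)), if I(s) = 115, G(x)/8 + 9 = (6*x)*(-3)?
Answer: √17899 ≈ 133.79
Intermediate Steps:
G(x) = -72 - 144*x (G(x) = -72 + 8*((6*x)*(-3)) = -72 + 8*(-18*x) = -72 - 144*x)
√(G(-124) + I(-92)) = √((-72 - 144*(-124)) + 115) = √((-72 + 17856) + 115) = √(17784 + 115) = √17899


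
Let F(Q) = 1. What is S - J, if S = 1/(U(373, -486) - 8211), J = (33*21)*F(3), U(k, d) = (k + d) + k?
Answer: -5510044/7951 ≈ -693.00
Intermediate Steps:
U(k, d) = d + 2*k (U(k, d) = (d + k) + k = d + 2*k)
J = 693 (J = (33*21)*1 = 693*1 = 693)
S = -1/7951 (S = 1/((-486 + 2*373) - 8211) = 1/((-486 + 746) - 8211) = 1/(260 - 8211) = 1/(-7951) = -1/7951 ≈ -0.00012577)
S - J = -1/7951 - 1*693 = -1/7951 - 693 = -5510044/7951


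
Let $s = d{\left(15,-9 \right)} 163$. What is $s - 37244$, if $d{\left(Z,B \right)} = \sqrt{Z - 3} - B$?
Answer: $-35777 + 326 \sqrt{3} \approx -35212.0$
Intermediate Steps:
$d{\left(Z,B \right)} = \sqrt{-3 + Z} - B$
$s = 1467 + 326 \sqrt{3}$ ($s = \left(\sqrt{-3 + 15} - -9\right) 163 = \left(\sqrt{12} + 9\right) 163 = \left(2 \sqrt{3} + 9\right) 163 = \left(9 + 2 \sqrt{3}\right) 163 = 1467 + 326 \sqrt{3} \approx 2031.6$)
$s - 37244 = \left(1467 + 326 \sqrt{3}\right) - 37244 = -35777 + 326 \sqrt{3}$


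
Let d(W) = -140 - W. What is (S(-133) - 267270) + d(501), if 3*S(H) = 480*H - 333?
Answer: -289302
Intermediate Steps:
S(H) = -111 + 160*H (S(H) = (480*H - 333)/3 = (-333 + 480*H)/3 = -111 + 160*H)
(S(-133) - 267270) + d(501) = ((-111 + 160*(-133)) - 267270) + (-140 - 1*501) = ((-111 - 21280) - 267270) + (-140 - 501) = (-21391 - 267270) - 641 = -288661 - 641 = -289302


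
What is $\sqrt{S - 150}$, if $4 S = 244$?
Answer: $i \sqrt{89} \approx 9.434 i$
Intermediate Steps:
$S = 61$ ($S = \frac{1}{4} \cdot 244 = 61$)
$\sqrt{S - 150} = \sqrt{61 - 150} = \sqrt{-89} = i \sqrt{89}$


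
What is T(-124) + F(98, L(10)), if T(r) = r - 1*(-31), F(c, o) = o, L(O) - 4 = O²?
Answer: 11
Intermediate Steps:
L(O) = 4 + O²
T(r) = 31 + r (T(r) = r + 31 = 31 + r)
T(-124) + F(98, L(10)) = (31 - 124) + (4 + 10²) = -93 + (4 + 100) = -93 + 104 = 11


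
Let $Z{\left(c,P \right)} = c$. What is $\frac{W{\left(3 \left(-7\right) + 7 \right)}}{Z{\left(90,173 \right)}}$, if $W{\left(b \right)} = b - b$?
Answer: $0$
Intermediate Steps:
$W{\left(b \right)} = 0$
$\frac{W{\left(3 \left(-7\right) + 7 \right)}}{Z{\left(90,173 \right)}} = \frac{0}{90} = 0 \cdot \frac{1}{90} = 0$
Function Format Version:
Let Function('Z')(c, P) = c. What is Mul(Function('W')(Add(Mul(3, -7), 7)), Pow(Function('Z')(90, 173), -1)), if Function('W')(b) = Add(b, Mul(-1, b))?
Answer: 0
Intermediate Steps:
Function('W')(b) = 0
Mul(Function('W')(Add(Mul(3, -7), 7)), Pow(Function('Z')(90, 173), -1)) = Mul(0, Pow(90, -1)) = Mul(0, Rational(1, 90)) = 0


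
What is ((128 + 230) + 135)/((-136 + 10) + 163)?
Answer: 493/37 ≈ 13.324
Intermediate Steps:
((128 + 230) + 135)/((-136 + 10) + 163) = (358 + 135)/(-126 + 163) = 493/37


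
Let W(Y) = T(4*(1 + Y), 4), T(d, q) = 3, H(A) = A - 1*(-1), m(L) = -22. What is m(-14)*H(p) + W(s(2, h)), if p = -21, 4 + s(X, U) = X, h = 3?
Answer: 443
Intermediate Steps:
s(X, U) = -4 + X
H(A) = 1 + A (H(A) = A + 1 = 1 + A)
W(Y) = 3
m(-14)*H(p) + W(s(2, h)) = -22*(1 - 21) + 3 = -22*(-20) + 3 = 440 + 3 = 443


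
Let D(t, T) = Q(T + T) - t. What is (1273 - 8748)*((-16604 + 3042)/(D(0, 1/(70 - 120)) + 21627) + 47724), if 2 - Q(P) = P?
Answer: -96447191295325/270363 ≈ -3.5673e+8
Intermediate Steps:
Q(P) = 2 - P
D(t, T) = 2 - t - 2*T (D(t, T) = (2 - (T + T)) - t = (2 - 2*T) - t = 2 - t - 2*T)
(1273 - 8748)*((-16604 + 3042)/(D(0, 1/(70 - 120)) + 21627) + 47724) = (1273 - 8748)*((-16604 + 3042)/((2 - 1*0 - 2/(70 - 120)) + 21627) + 47724) = -7475*(-13562/((2 + 0 - 2/(-50)) + 21627) + 47724) = -7475*(-13562/((2 + 0 - 2*(-1/50)) + 21627) + 47724) = -7475*(-13562/((2 + 0 + 1/25) + 21627) + 47724) = -7475*(-13562/(51/25 + 21627) + 47724) = -7475*(-13562/540726/25 + 47724) = -7475*(-13562*25/540726 + 47724) = -7475*(-169525/270363 + 47724) = -7475*12902634287/270363 = -96447191295325/270363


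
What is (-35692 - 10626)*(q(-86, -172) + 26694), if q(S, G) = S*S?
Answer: -1578980620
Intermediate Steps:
q(S, G) = S²
(-35692 - 10626)*(q(-86, -172) + 26694) = (-35692 - 10626)*((-86)² + 26694) = -46318*(7396 + 26694) = -46318*34090 = -1578980620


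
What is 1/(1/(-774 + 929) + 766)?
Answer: 155/118731 ≈ 0.0013055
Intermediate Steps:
1/(1/(-774 + 929) + 766) = 1/(1/155 + 766) = 1/(118731/155) = 155/118731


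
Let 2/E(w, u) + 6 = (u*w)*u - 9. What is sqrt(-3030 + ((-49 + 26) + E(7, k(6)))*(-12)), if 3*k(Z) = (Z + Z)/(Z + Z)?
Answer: 3*I*sqrt(4893)/4 ≈ 52.462*I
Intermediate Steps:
k(Z) = 1/3 (k(Z) = ((Z + Z)/(Z + Z))/3 = ((2*Z)/((2*Z)))/3 = ((2*Z)*(1/(2*Z)))/3 = (1/3)*1 = 1/3)
E(w, u) = 2/(-15 + w*u**2) (E(w, u) = 2/(-6 + ((u*w)*u - 9)) = 2/(-6 + (w*u**2 - 9)) = 2/(-6 + (-9 + w*u**2)) = 2/(-15 + w*u**2))
sqrt(-3030 + ((-49 + 26) + E(7, k(6)))*(-12)) = sqrt(-3030 + ((-49 + 26) + 2/(-15 + 7*(1/3)**2))*(-12)) = sqrt(-3030 + (-23 + 2/(-15 + 7*(1/9)))*(-12)) = sqrt(-3030 + (-23 + 2/(-15 + 7/9))*(-12)) = sqrt(-3030 + (-23 + 2/(-128/9))*(-12)) = sqrt(-3030 + (-23 + 2*(-9/128))*(-12)) = sqrt(-3030 + (-23 - 9/64)*(-12)) = sqrt(-3030 - 1481/64*(-12)) = sqrt(-3030 + 4443/16) = sqrt(-44037/16) = 3*I*sqrt(4893)/4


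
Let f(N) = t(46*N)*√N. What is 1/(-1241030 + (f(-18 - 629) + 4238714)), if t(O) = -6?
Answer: 83269/249614149643 + I*√647/1497684897858 ≈ 3.3359e-7 + 1.6984e-11*I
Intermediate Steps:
f(N) = -6*√N
1/(-1241030 + (f(-18 - 629) + 4238714)) = 1/(-1241030 + (-6*√(-18 - 629) + 4238714)) = 1/(-1241030 + (-6*I*√647 + 4238714)) = 1/(-1241030 + (4238714 - 6*I*√647)) = 1/(2997684 - 6*I*√647)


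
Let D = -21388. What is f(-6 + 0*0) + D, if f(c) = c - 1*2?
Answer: -21396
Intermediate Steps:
f(c) = -2 + c (f(c) = c - 2 = -2 + c)
f(-6 + 0*0) + D = (-2 + (-6 + 0*0)) - 21388 = (-2 + (-6 + 0)) - 21388 = (-2 - 6) - 21388 = -8 - 21388 = -21396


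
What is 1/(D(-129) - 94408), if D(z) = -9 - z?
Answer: -1/94288 ≈ -1.0606e-5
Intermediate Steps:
1/(D(-129) - 94408) = 1/((-9 - 1*(-129)) - 94408) = 1/((-9 + 129) - 94408) = 1/(120 - 94408) = 1/(-94288) = -1/94288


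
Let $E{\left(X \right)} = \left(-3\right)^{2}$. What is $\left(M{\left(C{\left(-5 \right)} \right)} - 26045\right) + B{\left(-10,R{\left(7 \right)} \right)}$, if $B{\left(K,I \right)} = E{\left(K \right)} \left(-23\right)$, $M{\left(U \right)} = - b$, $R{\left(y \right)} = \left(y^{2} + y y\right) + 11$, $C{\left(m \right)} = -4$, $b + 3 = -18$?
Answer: $-26231$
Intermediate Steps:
$E{\left(X \right)} = 9$
$b = -21$ ($b = -3 - 18 = -21$)
$R{\left(y \right)} = 11 + 2 y^{2}$ ($R{\left(y \right)} = \left(y^{2} + y^{2}\right) + 11 = 2 y^{2} + 11 = 11 + 2 y^{2}$)
$M{\left(U \right)} = 21$ ($M{\left(U \right)} = \left(-1\right) \left(-21\right) = 21$)
$B{\left(K,I \right)} = -207$ ($B{\left(K,I \right)} = 9 \left(-23\right) = -207$)
$\left(M{\left(C{\left(-5 \right)} \right)} - 26045\right) + B{\left(-10,R{\left(7 \right)} \right)} = \left(21 - 26045\right) - 207 = -26024 - 207 = -26231$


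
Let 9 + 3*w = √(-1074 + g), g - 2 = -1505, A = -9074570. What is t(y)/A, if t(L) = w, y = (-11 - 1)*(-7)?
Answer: 3/9074570 - I*√2577/27223710 ≈ 3.3059e-7 - 1.8647e-6*I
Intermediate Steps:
g = -1503 (g = 2 - 1505 = -1503)
w = -3 + I*√2577/3 (w = -3 + √(-1074 - 1503)/3 = -3 + √(-2577)/3 = -3 + (I*√2577)/3 = -3 + I*√2577/3 ≈ -3.0 + 16.921*I)
y = 84 (y = -12*(-7) = 84)
t(L) = -3 + I*√2577/3
t(y)/A = (-3 + I*√2577/3)/(-9074570) = (-3 + I*√2577/3)*(-1/9074570) = 3/9074570 - I*√2577/27223710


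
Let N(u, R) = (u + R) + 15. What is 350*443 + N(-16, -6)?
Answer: 155043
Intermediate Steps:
N(u, R) = 15 + R + u (N(u, R) = (R + u) + 15 = 15 + R + u)
350*443 + N(-16, -6) = 350*443 + (15 - 6 - 16) = 155050 - 7 = 155043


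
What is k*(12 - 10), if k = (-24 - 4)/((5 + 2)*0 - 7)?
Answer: 8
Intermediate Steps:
k = 4 (k = -28/(7*0 - 7) = -28/(0 - 7) = -28/(-7) = -28*(-⅐) = 4)
k*(12 - 10) = 4*(12 - 10) = 4*2 = 8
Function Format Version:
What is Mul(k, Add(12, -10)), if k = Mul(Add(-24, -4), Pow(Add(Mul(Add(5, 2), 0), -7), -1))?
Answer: 8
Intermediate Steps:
k = 4 (k = Mul(-28, Pow(Add(Mul(7, 0), -7), -1)) = Mul(-28, Pow(Add(0, -7), -1)) = Mul(-28, Pow(-7, -1)) = Mul(-28, Rational(-1, 7)) = 4)
Mul(k, Add(12, -10)) = Mul(4, Add(12, -10)) = Mul(4, 2) = 8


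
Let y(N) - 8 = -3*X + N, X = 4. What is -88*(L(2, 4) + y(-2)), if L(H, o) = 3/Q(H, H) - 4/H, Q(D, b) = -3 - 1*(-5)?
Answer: 572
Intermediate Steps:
Q(D, b) = 2 (Q(D, b) = -3 + 5 = 2)
L(H, o) = 3/2 - 4/H
y(N) = -4 + N (y(N) = 8 + (-3*4 + N) = 8 + (-12 + N) = -4 + N)
-88*(L(2, 4) + y(-2)) = -88*((3/2 - 4/2) + (-4 - 2)) = -88*((3/2 - 4*½) - 6) = -88*((3/2 - 2) - 6) = -88*(-½ - 6) = -88*(-13/2) = 572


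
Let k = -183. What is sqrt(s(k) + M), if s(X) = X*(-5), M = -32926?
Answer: I*sqrt(32011) ≈ 178.92*I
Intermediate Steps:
s(X) = -5*X
sqrt(s(k) + M) = sqrt(-5*(-183) - 32926) = sqrt(915 - 32926) = sqrt(-32011) = I*sqrt(32011)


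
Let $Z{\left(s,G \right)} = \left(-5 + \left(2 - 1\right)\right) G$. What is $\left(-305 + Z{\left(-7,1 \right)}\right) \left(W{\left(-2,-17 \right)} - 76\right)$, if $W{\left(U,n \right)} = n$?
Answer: $28737$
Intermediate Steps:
$Z{\left(s,G \right)} = - 4 G$ ($Z{\left(s,G \right)} = \left(-5 + \left(2 - 1\right)\right) G = \left(-5 + 1\right) G = - 4 G$)
$\left(-305 + Z{\left(-7,1 \right)}\right) \left(W{\left(-2,-17 \right)} - 76\right) = \left(-305 - 4\right) \left(-17 - 76\right) = \left(-305 - 4\right) \left(-93\right) = \left(-309\right) \left(-93\right) = 28737$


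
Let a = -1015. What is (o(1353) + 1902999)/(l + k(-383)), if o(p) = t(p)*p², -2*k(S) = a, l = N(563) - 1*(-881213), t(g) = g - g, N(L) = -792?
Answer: 3805998/1761857 ≈ 2.1602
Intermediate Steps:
t(g) = 0
l = 880421 (l = -792 - 1*(-881213) = -792 + 881213 = 880421)
k(S) = 1015/2 (k(S) = -½*(-1015) = 1015/2)
o(p) = 0 (o(p) = 0*p² = 0)
(o(1353) + 1902999)/(l + k(-383)) = (0 + 1902999)/(880421 + 1015/2) = 1902999/(1761857/2) = 1902999*(2/1761857) = 3805998/1761857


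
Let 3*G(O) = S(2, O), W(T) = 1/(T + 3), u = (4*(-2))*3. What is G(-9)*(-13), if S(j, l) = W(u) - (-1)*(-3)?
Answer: 832/63 ≈ 13.206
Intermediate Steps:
u = -24 (u = -8*3 = -24)
W(T) = 1/(3 + T)
S(j, l) = -64/21 (S(j, l) = 1/(3 - 24) - (-1)*(-3) = 1/(-21) - 1*3 = -1/21 - 3 = -64/21)
G(O) = -64/63 (G(O) = (⅓)*(-64/21) = -64/63)
G(-9)*(-13) = -64/63*(-13) = 832/63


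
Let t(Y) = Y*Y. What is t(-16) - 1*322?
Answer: -66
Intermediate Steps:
t(Y) = Y**2
t(-16) - 1*322 = (-16)**2 - 1*322 = 256 - 322 = -66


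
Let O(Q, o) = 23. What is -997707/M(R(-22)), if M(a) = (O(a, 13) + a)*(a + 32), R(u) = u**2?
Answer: -332569/87204 ≈ -3.8137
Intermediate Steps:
M(a) = (23 + a)*(32 + a) (M(a) = (23 + a)*(a + 32) = (23 + a)*(32 + a))
-997707/M(R(-22)) = -997707/(736 + ((-22)**2)**2 + 55*(-22)**2) = -997707/(736 + 484**2 + 55*484) = -997707/(736 + 234256 + 26620) = -997707/261612 = -997707*1/261612 = -332569/87204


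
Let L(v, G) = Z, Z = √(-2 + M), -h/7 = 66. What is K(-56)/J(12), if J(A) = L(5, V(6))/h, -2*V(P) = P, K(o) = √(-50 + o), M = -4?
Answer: -154*√159 ≈ -1941.9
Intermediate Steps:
h = -462 (h = -7*66 = -462)
V(P) = -P/2
Z = I*√6 (Z = √(-2 - 4) = √(-6) = I*√6 ≈ 2.4495*I)
L(v, G) = I*√6
J(A) = -I*√6/462 (J(A) = (I*√6)/(-462) = (I*√6)*(-1/462) = -I*√6/462)
K(-56)/J(12) = √(-50 - 56)/((-I*√6/462)) = √(-106)*(77*I*√6) = (I*√106)*(77*I*√6) = -154*√159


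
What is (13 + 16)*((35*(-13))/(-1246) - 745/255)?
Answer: -673003/9078 ≈ -74.136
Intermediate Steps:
(13 + 16)*((35*(-13))/(-1246) - 745/255) = 29*(-455*(-1/1246) - 745*1/255) = 29*(65/178 - 149/51) = 29*(-23207/9078) = -673003/9078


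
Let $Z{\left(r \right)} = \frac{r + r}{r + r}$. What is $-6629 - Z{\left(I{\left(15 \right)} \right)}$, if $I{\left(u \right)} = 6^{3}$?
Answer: $-6630$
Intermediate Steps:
$I{\left(u \right)} = 216$
$Z{\left(r \right)} = 1$ ($Z{\left(r \right)} = \frac{2 r}{2 r} = 2 r \frac{1}{2 r} = 1$)
$-6629 - Z{\left(I{\left(15 \right)} \right)} = -6629 - 1 = -6630$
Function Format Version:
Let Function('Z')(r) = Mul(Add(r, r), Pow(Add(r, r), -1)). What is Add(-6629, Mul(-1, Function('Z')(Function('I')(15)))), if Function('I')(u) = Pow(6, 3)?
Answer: -6630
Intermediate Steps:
Function('I')(u) = 216
Function('Z')(r) = 1 (Function('Z')(r) = Mul(Mul(2, r), Pow(Mul(2, r), -1)) = Mul(Mul(2, r), Mul(Rational(1, 2), Pow(r, -1))) = 1)
Add(-6629, Mul(-1, Function('Z')(Function('I')(15)))) = Add(-6629, Mul(-1, 1)) = Add(-6629, -1) = -6630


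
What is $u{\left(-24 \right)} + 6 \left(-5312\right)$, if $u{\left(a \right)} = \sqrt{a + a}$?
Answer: $-31872 + 4 i \sqrt{3} \approx -31872.0 + 6.9282 i$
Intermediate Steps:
$u{\left(a \right)} = \sqrt{2} \sqrt{a}$ ($u{\left(a \right)} = \sqrt{2 a} = \sqrt{2} \sqrt{a}$)
$u{\left(-24 \right)} + 6 \left(-5312\right) = \sqrt{2} \sqrt{-24} + 6 \left(-5312\right) = \sqrt{2} \cdot 2 i \sqrt{6} - 31872 = 4 i \sqrt{3} - 31872 = -31872 + 4 i \sqrt{3}$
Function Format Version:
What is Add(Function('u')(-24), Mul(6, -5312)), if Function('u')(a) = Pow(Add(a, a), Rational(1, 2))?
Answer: Add(-31872, Mul(4, I, Pow(3, Rational(1, 2)))) ≈ Add(-31872., Mul(6.9282, I))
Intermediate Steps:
Function('u')(a) = Mul(Pow(2, Rational(1, 2)), Pow(a, Rational(1, 2))) (Function('u')(a) = Pow(Mul(2, a), Rational(1, 2)) = Mul(Pow(2, Rational(1, 2)), Pow(a, Rational(1, 2))))
Add(Function('u')(-24), Mul(6, -5312)) = Add(Mul(Pow(2, Rational(1, 2)), Pow(-24, Rational(1, 2))), Mul(6, -5312)) = Add(Mul(Pow(2, Rational(1, 2)), Mul(2, I, Pow(6, Rational(1, 2)))), -31872) = Add(Mul(4, I, Pow(3, Rational(1, 2))), -31872) = Add(-31872, Mul(4, I, Pow(3, Rational(1, 2))))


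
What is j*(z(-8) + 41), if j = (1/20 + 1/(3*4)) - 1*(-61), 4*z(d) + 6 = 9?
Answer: 153139/60 ≈ 2552.3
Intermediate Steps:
z(d) = ¾ (z(d) = -3/2 + (¼)*9 = -3/2 + 9/4 = ¾)
j = 917/15 (j = (1*(1/20) + 1/12) + 61 = (1/20 + 1*(1/12)) + 61 = (1/20 + 1/12) + 61 = 2/15 + 61 = 917/15 ≈ 61.133)
j*(z(-8) + 41) = 917*(¾ + 41)/15 = (917/15)*(167/4) = 153139/60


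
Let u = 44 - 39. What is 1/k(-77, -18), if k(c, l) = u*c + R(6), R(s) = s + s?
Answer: -1/373 ≈ -0.0026810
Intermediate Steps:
R(s) = 2*s
u = 5
k(c, l) = 12 + 5*c (k(c, l) = 5*c + 2*6 = 5*c + 12 = 12 + 5*c)
1/k(-77, -18) = 1/(12 + 5*(-77)) = 1/(12 - 385) = 1/(-373) = -1/373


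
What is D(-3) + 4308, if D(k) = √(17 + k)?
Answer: 4308 + √14 ≈ 4311.7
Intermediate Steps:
D(-3) + 4308 = √(17 - 3) + 4308 = √14 + 4308 = 4308 + √14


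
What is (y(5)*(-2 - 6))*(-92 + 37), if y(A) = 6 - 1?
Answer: 2200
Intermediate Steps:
y(A) = 5
(y(5)*(-2 - 6))*(-92 + 37) = (5*(-2 - 6))*(-92 + 37) = (5*(-8))*(-55) = -40*(-55) = 2200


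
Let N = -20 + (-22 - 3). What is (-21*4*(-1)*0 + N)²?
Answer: 2025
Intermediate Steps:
N = -45 (N = -20 - 25 = -45)
(-21*4*(-1)*0 + N)² = (-21*4*(-1)*0 - 45)² = (-(-84)*0 - 45)² = (-21*0 - 45)² = (0 - 45)² = (-45)² = 2025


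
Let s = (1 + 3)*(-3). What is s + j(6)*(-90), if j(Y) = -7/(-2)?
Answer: -327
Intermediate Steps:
s = -12 (s = 4*(-3) = -12)
j(Y) = 7/2 (j(Y) = -7*(-½) = 7/2)
s + j(6)*(-90) = -12 + (7/2)*(-90) = -12 - 315 = -327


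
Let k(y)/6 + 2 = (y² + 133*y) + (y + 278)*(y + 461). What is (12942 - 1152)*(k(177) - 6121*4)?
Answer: 24127810560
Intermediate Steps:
k(y) = -12 + 6*y² + 798*y + 6*(278 + y)*(461 + y) (k(y) = -12 + 6*((y² + 133*y) + (y + 278)*(y + 461)) = -12 + 6*((y² + 133*y) + (278 + y)*(461 + y)) = -12 + 6*(y² + 133*y + (278 + y)*(461 + y)) = -12 + (6*y² + 798*y + 6*(278 + y)*(461 + y)) = -12 + 6*y² + 798*y + 6*(278 + y)*(461 + y))
(12942 - 1152)*(k(177) - 6121*4) = (12942 - 1152)*((768936 + 12*177² + 5232*177) - 6121*4) = 11790*((768936 + 12*31329 + 926064) - 24484) = 11790*((768936 + 375948 + 926064) - 24484) = 11790*(2070948 - 24484) = 11790*2046464 = 24127810560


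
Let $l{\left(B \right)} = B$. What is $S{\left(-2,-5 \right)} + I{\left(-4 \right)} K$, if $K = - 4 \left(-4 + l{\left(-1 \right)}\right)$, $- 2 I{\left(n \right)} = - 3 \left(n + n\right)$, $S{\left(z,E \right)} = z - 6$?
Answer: $-248$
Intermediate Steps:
$S{\left(z,E \right)} = -6 + z$
$I{\left(n \right)} = 3 n$ ($I{\left(n \right)} = - \frac{\left(-3\right) \left(n + n\right)}{2} = - \frac{\left(-3\right) 2 n}{2} = - \frac{\left(-6\right) n}{2} = 3 n$)
$K = 20$ ($K = - 4 \left(-4 - 1\right) = \left(-4\right) \left(-5\right) = 20$)
$S{\left(-2,-5 \right)} + I{\left(-4 \right)} K = \left(-6 - 2\right) + 3 \left(-4\right) 20 = -8 - 240 = -248$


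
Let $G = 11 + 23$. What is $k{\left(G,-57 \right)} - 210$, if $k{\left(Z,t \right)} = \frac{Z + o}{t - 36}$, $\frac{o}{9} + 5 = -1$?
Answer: $- \frac{19510}{93} \approx -209.78$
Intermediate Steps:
$G = 34$
$o = -54$ ($o = -45 + 9 \left(-1\right) = -45 - 9 = -54$)
$k{\left(Z,t \right)} = \frac{-54 + Z}{-36 + t}$ ($k{\left(Z,t \right)} = \frac{Z - 54}{t - 36} = \frac{-54 + Z}{-36 + t}$)
$k{\left(G,-57 \right)} - 210 = \frac{-54 + 34}{-36 - 57} - 210 = \frac{1}{-93} \left(-20\right) - 210 = \left(- \frac{1}{93}\right) \left(-20\right) - 210 = \frac{20}{93} - 210 = - \frac{19510}{93}$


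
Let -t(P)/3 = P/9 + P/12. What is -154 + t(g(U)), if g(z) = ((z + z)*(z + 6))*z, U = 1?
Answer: -973/6 ≈ -162.17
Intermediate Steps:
g(z) = 2*z**2*(6 + z) (g(z) = ((2*z)*(6 + z))*z = (2*z*(6 + z))*z = 2*z**2*(6 + z))
t(P) = -7*P/12 (t(P) = -3*(P/9 + P/12) = -7*P/12)
-154 + t(g(U)) = -154 - 7*1**2*(6 + 1)/6 = -154 - 7*7/6 = -154 - 7/12*14 = -154 - 49/6 = -973/6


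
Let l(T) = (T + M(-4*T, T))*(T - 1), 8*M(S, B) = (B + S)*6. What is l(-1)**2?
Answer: 25/4 ≈ 6.2500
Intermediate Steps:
M(S, B) = 3*B/4 + 3*S/4 (M(S, B) = ((B + S)*6)/8 = (6*B + 6*S)/8 = 3*B/4 + 3*S/4)
l(T) = -5*T*(-1 + T)/4 (l(T) = (T + (3*T/4 + 3*(-4*T)/4))*(T - 1) = (T + (3*T/4 - 3*T))*(-1 + T) = (T - 9*T/4)*(-1 + T) = (-5*T/4)*(-1 + T) = -5*T*(-1 + T)/4)
l(-1)**2 = ((5/4)*(-1)*(1 - 1*(-1)))**2 = ((5/4)*(-1)*(1 + 1))**2 = ((5/4)*(-1)*2)**2 = (-5/2)**2 = 25/4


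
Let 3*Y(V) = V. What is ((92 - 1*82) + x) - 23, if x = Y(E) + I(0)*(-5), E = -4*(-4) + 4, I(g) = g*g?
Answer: -19/3 ≈ -6.3333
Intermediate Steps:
I(g) = g²
E = 20 (E = 16 + 4 = 20)
Y(V) = V/3
x = 20/3 (x = (⅓)*20 + 0²*(-5) = 20/3 + 0*(-5) = 20/3 + 0 = 20/3 ≈ 6.6667)
((92 - 1*82) + x) - 23 = ((92 - 1*82) + 20/3) - 23 = ((92 - 82) + 20/3) - 23 = (10 + 20/3) - 23 = 50/3 - 23 = -19/3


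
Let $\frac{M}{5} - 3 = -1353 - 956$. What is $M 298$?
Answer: $-3435940$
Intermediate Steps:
$M = -11530$ ($M = 15 + 5 \left(-1353 - 956\right) = 15 + 5 \left(-2309\right) = 15 - 11545 = -11530$)
$M 298 = \left(-11530\right) 298 = -3435940$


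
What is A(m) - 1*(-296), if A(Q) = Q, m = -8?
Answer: 288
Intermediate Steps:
A(m) - 1*(-296) = -8 - 1*(-296) = -8 + 296 = 288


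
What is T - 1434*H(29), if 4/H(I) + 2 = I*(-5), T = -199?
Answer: -7839/49 ≈ -159.98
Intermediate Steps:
H(I) = 4/(-2 - 5*I) (H(I) = 4/(-2 + I*(-5)) = 4/(-2 - 5*I))
T - 1434*H(29) = -199 - (-5736)/(2 + 5*29) = -199 - (-5736)/(2 + 145) = -199 - (-5736)/147 = -199 - 1434*(-4/147) = -199 + 1912/49 = -7839/49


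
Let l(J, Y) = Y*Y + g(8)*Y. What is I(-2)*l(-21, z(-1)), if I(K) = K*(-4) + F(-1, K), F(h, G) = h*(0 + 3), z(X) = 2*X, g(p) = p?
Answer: -60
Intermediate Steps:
F(h, G) = 3*h (F(h, G) = h*3 = 3*h)
I(K) = -3 - 4*K (I(K) = K*(-4) + 3*(-1) = -4*K - 3 = -3 - 4*K)
l(J, Y) = Y² + 8*Y (l(J, Y) = Y*Y + 8*Y = Y² + 8*Y)
I(-2)*l(-21, z(-1)) = (-3 - 4*(-2))*((2*(-1))*(8 + 2*(-1))) = (-3 + 8)*(-2*(8 - 2)) = 5*(-2*6) = 5*(-12) = -60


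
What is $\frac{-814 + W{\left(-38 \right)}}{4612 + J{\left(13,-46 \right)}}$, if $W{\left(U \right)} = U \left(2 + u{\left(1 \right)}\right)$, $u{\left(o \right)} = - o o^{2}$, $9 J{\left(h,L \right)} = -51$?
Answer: $- \frac{2556}{13819} \approx -0.18496$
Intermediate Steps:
$J{\left(h,L \right)} = - \frac{17}{3}$ ($J{\left(h,L \right)} = \frac{1}{9} \left(-51\right) = - \frac{17}{3}$)
$u{\left(o \right)} = - o^{3}$
$W{\left(U \right)} = U$ ($W{\left(U \right)} = U \left(2 - 1^{3}\right) = U \left(2 - 1\right) = U 1 = U$)
$\frac{-814 + W{\left(-38 \right)}}{4612 + J{\left(13,-46 \right)}} = \frac{-814 - 38}{4612 - \frac{17}{3}} = - \frac{852}{\frac{13819}{3}} = \left(-852\right) \frac{3}{13819} = - \frac{2556}{13819}$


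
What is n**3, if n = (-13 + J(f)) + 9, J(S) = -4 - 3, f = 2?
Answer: -1331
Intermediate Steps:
J(S) = -7
n = -11 (n = (-13 - 7) + 9 = -20 + 9 = -11)
n**3 = (-11)**3 = -1331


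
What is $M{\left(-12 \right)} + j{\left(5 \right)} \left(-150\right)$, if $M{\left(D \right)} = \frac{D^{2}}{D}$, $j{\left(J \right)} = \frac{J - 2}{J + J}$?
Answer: $-57$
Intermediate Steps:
$j{\left(J \right)} = \frac{-2 + J}{2 J}$
$M{\left(D \right)} = D$
$M{\left(-12 \right)} + j{\left(5 \right)} \left(-150\right) = -12 + \frac{-2 + 5}{2 \cdot 5} \left(-150\right) = -12 + \frac{1}{2} \cdot \frac{1}{5} \cdot 3 \left(-150\right) = -12 + \frac{3}{10} \left(-150\right) = -12 - 45 = -57$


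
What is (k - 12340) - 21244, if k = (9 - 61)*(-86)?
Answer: -29112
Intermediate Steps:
k = 4472 (k = -52*(-86) = 4472)
(k - 12340) - 21244 = (4472 - 12340) - 21244 = -7868 - 21244 = -29112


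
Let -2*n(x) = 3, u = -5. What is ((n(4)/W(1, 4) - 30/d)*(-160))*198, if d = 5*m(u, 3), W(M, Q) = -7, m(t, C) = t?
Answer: -313632/7 ≈ -44805.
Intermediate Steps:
n(x) = -3/2 (n(x) = -1/2*3 = -3/2)
d = -25 (d = 5*(-5) = -25)
((n(4)/W(1, 4) - 30/d)*(-160))*198 = ((-3/2/(-7) - 30/(-25))*(-160))*198 = ((-3/2*(-1/7) - 30*(-1/25))*(-160))*198 = ((3/14 + 6/5)*(-160))*198 = ((99/70)*(-160))*198 = -1584/7*198 = -313632/7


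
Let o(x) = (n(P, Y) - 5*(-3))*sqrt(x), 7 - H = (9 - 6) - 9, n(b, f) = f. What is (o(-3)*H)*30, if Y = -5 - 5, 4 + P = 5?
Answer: 1950*I*sqrt(3) ≈ 3377.5*I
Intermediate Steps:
P = 1 (P = -4 + 5 = 1)
Y = -10
H = 13 (H = 7 - ((9 - 6) - 9) = 7 - (3 - 9) = 7 - 1*(-6) = 7 + 6 = 13)
o(x) = 5*sqrt(x) (o(x) = (-10 - 5*(-3))*sqrt(x) = (-10 + 15)*sqrt(x) = 5*sqrt(x))
(o(-3)*H)*30 = ((5*sqrt(-3))*13)*30 = ((5*(I*sqrt(3)))*13)*30 = ((5*I*sqrt(3))*13)*30 = (65*I*sqrt(3))*30 = 1950*I*sqrt(3)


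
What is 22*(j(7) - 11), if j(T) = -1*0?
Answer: -242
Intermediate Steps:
j(T) = 0
22*(j(7) - 11) = 22*(0 - 11) = 22*(-11) = -242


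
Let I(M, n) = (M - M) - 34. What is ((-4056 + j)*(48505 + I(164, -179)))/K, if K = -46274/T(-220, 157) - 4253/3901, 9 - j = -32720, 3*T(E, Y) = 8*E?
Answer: 4771047461561040/267029671 ≈ 1.7867e+7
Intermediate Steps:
I(M, n) = -34 (I(M, n) = 0 - 34 = -34)
T(E, Y) = 8*E/3 (T(E, Y) = (8*E)/3 = 8*E/3)
j = 32729 (j = 9 - 1*(-32720) = 9 + 32720 = 32729)
K = 267029671/3432880 (K = -46274/((8/3)*(-220)) - 4253/3901 = -46274/(-1760/3) - 4253*1/3901 = -46274*(-3/1760) - 4253/3901 = 69411/880 - 4253/3901 = 267029671/3432880 ≈ 77.786)
((-4056 + j)*(48505 + I(164, -179)))/K = ((-4056 + 32729)*(48505 - 34))/(267029671/3432880) = (28673*48471)*(3432880/267029671) = 1389808983*(3432880/267029671) = 4771047461561040/267029671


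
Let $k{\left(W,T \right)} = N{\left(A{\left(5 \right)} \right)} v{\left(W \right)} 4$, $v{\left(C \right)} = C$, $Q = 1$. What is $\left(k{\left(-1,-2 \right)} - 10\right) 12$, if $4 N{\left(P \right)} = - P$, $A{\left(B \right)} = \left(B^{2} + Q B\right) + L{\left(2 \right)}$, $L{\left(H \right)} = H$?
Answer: $264$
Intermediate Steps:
$A{\left(B \right)} = 2 + B + B^{2}$ ($A{\left(B \right)} = \left(B^{2} + 1 B\right) + 2 = \left(B^{2} + B\right) + 2 = \left(B + B^{2}\right) + 2 = 2 + B + B^{2}$)
$N{\left(P \right)} = - \frac{P}{4}$ ($N{\left(P \right)} = \frac{\left(-1\right) P}{4} = - \frac{P}{4}$)
$k{\left(W,T \right)} = - 32 W$ ($k{\left(W,T \right)} = - \frac{2 + 5 + 5^{2}}{4} W 4 = - \frac{2 + 5 + 25}{4} W 4 = \left(- \frac{1}{4}\right) 32 W 4 = - 8 W 4 = - 32 W$)
$\left(k{\left(-1,-2 \right)} - 10\right) 12 = \left(\left(-32\right) \left(-1\right) - 10\right) 12 = \left(32 - 10\right) 12 = 22 \cdot 12 = 264$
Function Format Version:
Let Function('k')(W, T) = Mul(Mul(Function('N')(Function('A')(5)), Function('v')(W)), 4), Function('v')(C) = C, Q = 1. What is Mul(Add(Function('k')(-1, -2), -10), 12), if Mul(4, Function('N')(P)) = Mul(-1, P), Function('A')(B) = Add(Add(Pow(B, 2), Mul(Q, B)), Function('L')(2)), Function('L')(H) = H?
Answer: 264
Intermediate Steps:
Function('A')(B) = Add(2, B, Pow(B, 2)) (Function('A')(B) = Add(Add(Pow(B, 2), Mul(1, B)), 2) = Add(Add(Pow(B, 2), B), 2) = Add(Add(B, Pow(B, 2)), 2) = Add(2, B, Pow(B, 2)))
Function('N')(P) = Mul(Rational(-1, 4), P) (Function('N')(P) = Mul(Rational(1, 4), Mul(-1, P)) = Mul(Rational(-1, 4), P))
Function('k')(W, T) = Mul(-32, W) (Function('k')(W, T) = Mul(Mul(Mul(Rational(-1, 4), Add(2, 5, Pow(5, 2))), W), 4) = Mul(Mul(Mul(Rational(-1, 4), Add(2, 5, 25)), W), 4) = Mul(Mul(Mul(Rational(-1, 4), 32), W), 4) = Mul(Mul(-8, W), 4) = Mul(-32, W))
Mul(Add(Function('k')(-1, -2), -10), 12) = Mul(Add(Mul(-32, -1), -10), 12) = Mul(Add(32, -10), 12) = Mul(22, 12) = 264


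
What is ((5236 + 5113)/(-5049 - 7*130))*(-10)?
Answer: 103490/5959 ≈ 17.367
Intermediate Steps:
((5236 + 5113)/(-5049 - 7*130))*(-10) = (10349/(-5049 - 910))*(-10) = (10349/(-5959))*(-10) = (10349*(-1/5959))*(-10) = -10349/5959*(-10) = 103490/5959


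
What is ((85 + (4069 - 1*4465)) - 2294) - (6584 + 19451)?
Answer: -28640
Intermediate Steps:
((85 + (4069 - 1*4465)) - 2294) - (6584 + 19451) = ((85 + (4069 - 4465)) - 2294) - 1*26035 = ((85 - 396) - 2294) - 26035 = (-311 - 2294) - 26035 = -2605 - 26035 = -28640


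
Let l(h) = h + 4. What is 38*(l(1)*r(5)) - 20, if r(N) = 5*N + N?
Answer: 5680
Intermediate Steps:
r(N) = 6*N
l(h) = 4 + h
38*(l(1)*r(5)) - 20 = 38*((4 + 1)*(6*5)) - 20 = 38*(5*30) - 20 = 38*150 - 20 = 5700 - 20 = 5680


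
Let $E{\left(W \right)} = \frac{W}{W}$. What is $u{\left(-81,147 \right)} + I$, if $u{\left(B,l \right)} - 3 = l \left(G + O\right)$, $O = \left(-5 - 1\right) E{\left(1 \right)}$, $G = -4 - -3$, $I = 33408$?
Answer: $32382$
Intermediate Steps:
$G = -1$ ($G = -4 + 3 = -1$)
$E{\left(W \right)} = 1$
$O = -6$ ($O = \left(-5 - 1\right) 1 = \left(-6\right) 1 = -6$)
$u{\left(B,l \right)} = 3 - 7 l$ ($u{\left(B,l \right)} = 3 + l \left(-1 - 6\right) = 3 + l \left(-7\right) = 3 - 7 l$)
$u{\left(-81,147 \right)} + I = \left(3 - 1029\right) + 33408 = -1026 + 33408 = 32382$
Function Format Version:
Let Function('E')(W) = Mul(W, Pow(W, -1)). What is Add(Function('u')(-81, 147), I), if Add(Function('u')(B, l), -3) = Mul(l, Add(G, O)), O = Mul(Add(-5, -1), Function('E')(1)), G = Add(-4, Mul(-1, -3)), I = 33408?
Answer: 32382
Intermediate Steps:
G = -1 (G = Add(-4, 3) = -1)
Function('E')(W) = 1
O = -6 (O = Mul(Add(-5, -1), 1) = Mul(-6, 1) = -6)
Function('u')(B, l) = Add(3, Mul(-7, l)) (Function('u')(B, l) = Add(3, Mul(l, Add(-1, -6))) = Add(3, Mul(l, -7)) = Add(3, Mul(-7, l)))
Add(Function('u')(-81, 147), I) = Add(Add(3, Mul(-7, 147)), 33408) = Add(Add(3, -1029), 33408) = Add(-1026, 33408) = 32382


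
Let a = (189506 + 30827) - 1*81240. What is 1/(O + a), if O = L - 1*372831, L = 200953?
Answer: -1/32785 ≈ -3.0502e-5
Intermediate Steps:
O = -171878 (O = 200953 - 1*372831 = 200953 - 372831 = -171878)
a = 139093 (a = 220333 - 81240 = 139093)
1/(O + a) = 1/(-171878 + 139093) = 1/(-32785) = -1/32785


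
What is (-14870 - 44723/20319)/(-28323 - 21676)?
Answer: 302188253/1015929681 ≈ 0.29745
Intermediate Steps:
(-14870 - 44723/20319)/(-28323 - 21676) = (-14870 - 44723*1/20319)/(-49999) = (-14870 - 44723/20319)*(-1/49999) = -302188253/20319*(-1/49999) = 302188253/1015929681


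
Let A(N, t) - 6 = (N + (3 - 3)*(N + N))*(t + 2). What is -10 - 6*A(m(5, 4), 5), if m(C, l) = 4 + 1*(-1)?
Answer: -172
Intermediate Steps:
m(C, l) = 3 (m(C, l) = 4 - 1 = 3)
A(N, t) = 6 + N*(2 + t) (A(N, t) = 6 + (N + (3 - 3)*(N + N))*(t + 2) = 6 + (N + 0*(2*N))*(2 + t) = 6 + (N + 0)*(2 + t) = 6 + N*(2 + t))
-10 - 6*A(m(5, 4), 5) = -10 - 6*(6 + 2*3 + 3*5) = -10 - 6*(6 + 6 + 15) = -10 - 6*27 = -10 - 162 = -172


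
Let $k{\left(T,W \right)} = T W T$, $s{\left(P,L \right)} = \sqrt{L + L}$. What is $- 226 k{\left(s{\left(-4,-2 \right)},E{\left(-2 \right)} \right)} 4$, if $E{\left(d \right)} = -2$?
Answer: $-7232$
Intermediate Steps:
$s{\left(P,L \right)} = \sqrt{2} \sqrt{L}$ ($s{\left(P,L \right)} = \sqrt{2 L} = \sqrt{2} \sqrt{L}$)
$k{\left(T,W \right)} = W T^{2}$
$- 226 k{\left(s{\left(-4,-2 \right)},E{\left(-2 \right)} \right)} 4 = - 226 - 2 \left(\sqrt{2} \sqrt{-2}\right)^{2} \cdot 4 = - 226 - 2 \left(\sqrt{2} i \sqrt{2}\right)^{2} \cdot 4 = - 226 - 2 \left(2 i\right)^{2} \cdot 4 = - 226 \left(-2\right) \left(-4\right) 4 = - 226 \cdot 8 \cdot 4 = \left(-226\right) 32 = -7232$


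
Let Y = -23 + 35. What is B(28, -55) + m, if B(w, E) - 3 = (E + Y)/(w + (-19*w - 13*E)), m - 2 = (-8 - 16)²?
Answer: 122548/211 ≈ 580.80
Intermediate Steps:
m = 578 (m = 2 + (-8 - 16)² = 2 + (-24)² = 2 + 576 = 578)
Y = 12
B(w, E) = 3 + (12 + E)/(-18*w - 13*E) (B(w, E) = 3 + (E + 12)/(w + (-19*w - 13*E)) = 3 + (12 + E)/(-18*w - 13*E))
B(28, -55) + m = 2*(-6 + 19*(-55) + 27*28)/(13*(-55) + 18*28) + 578 = 2*(-6 - 1045 + 756)/(-715 + 504) + 578 = 2*(-295)/(-211) + 578 = 2*(-1/211)*(-295) + 578 = 590/211 + 578 = 122548/211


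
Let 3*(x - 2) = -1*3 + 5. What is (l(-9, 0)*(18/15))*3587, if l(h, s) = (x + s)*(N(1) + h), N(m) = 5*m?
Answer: -229568/5 ≈ -45914.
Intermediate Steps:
x = 8/3 (x = 2 + (-1*3 + 5)/3 = 2 + (-3 + 5)/3 = 2 + (⅓)*2 = 2 + ⅔ = 8/3 ≈ 2.6667)
l(h, s) = (5 + h)*(8/3 + s) (l(h, s) = (8/3 + s)*(5*1 + h) = (8/3 + s)*(5 + h) = (5 + h)*(8/3 + s))
(l(-9, 0)*(18/15))*3587 = ((40/3 + 5*0 + (8/3)*(-9) - 9*0)*(18/15))*3587 = ((40/3 + 0 - 24 + 0)*(18*(1/15)))*3587 = -32/3*6/5*3587 = -64/5*3587 = -229568/5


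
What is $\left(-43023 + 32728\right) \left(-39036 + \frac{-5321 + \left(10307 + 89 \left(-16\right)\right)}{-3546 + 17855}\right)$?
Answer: $\frac{5750401575790}{14309} \approx 4.0187 \cdot 10^{8}$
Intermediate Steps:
$\left(-43023 + 32728\right) \left(-39036 + \frac{-5321 + \left(10307 + 89 \left(-16\right)\right)}{-3546 + 17855}\right) = - 10295 \left(-39036 + \frac{-5321 + \left(10307 - 1424\right)}{14309}\right) = - 10295 \left(-39036 + \left(-5321 + 8883\right) \frac{1}{14309}\right) = - 10295 \left(-39036 + 3562 \cdot \frac{1}{14309}\right) = - 10295 \left(-39036 + \frac{3562}{14309}\right) = \left(-10295\right) \left(- \frac{558562562}{14309}\right) = \frac{5750401575790}{14309}$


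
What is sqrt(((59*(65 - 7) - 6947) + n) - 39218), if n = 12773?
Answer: 9*I*sqrt(370) ≈ 173.12*I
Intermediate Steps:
sqrt(((59*(65 - 7) - 6947) + n) - 39218) = sqrt(((59*(65 - 7) - 6947) + 12773) - 39218) = sqrt(((59*58 - 6947) + 12773) - 39218) = sqrt(((3422 - 6947) + 12773) - 39218) = sqrt((-3525 + 12773) - 39218) = sqrt(9248 - 39218) = sqrt(-29970) = 9*I*sqrt(370)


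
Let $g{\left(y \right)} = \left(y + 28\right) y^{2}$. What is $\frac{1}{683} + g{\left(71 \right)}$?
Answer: $\frac{340857298}{683} \approx 4.9906 \cdot 10^{5}$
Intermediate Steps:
$g{\left(y \right)} = y^{2} \left(28 + y\right)$ ($g{\left(y \right)} = \left(28 + y\right) y^{2} = y^{2} \left(28 + y\right)$)
$\frac{1}{683} + g{\left(71 \right)} = \frac{1}{683} + 71^{2} \left(28 + 71\right) = \frac{1}{683} + 5041 \cdot 99 = \frac{1}{683} + 499059 = \frac{340857298}{683}$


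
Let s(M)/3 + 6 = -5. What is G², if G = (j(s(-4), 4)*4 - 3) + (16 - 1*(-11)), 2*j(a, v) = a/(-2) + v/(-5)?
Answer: 76729/25 ≈ 3069.2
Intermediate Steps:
s(M) = -33 (s(M) = -18 + 3*(-5) = -18 - 15 = -33)
j(a, v) = -a/4 - v/10 (j(a, v) = (a/(-2) + v/(-5))/2 = (a*(-½) + v*(-⅕))/2 = (-a/2 - v/5)/2 = -a/4 - v/10)
G = 277/5 (G = ((-¼*(-33) - ⅒*4)*4 - 3) + (16 - 1*(-11)) = ((33/4 - ⅖)*4 - 3) + (16 + 11) = ((157/20)*4 - 3) + 27 = (157/5 - 3) + 27 = 142/5 + 27 = 277/5 ≈ 55.400)
G² = (277/5)² = 76729/25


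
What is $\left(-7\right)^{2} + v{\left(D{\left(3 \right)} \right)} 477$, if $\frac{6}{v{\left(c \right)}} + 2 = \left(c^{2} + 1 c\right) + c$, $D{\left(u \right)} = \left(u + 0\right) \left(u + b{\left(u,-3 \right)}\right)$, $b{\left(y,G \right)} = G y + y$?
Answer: $\frac{5851}{61} \approx 95.918$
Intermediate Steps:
$b{\left(y,G \right)} = y + G y$
$D{\left(u \right)} = - u^{2}$ ($D{\left(u \right)} = \left(u + 0\right) \left(u + u \left(1 - 3\right)\right) = u \left(u + u \left(-2\right)\right) = u \left(u - 2 u\right) = u \left(- u\right) = - u^{2}$)
$v{\left(c \right)} = \frac{6}{-2 + c^{2} + 2 c}$ ($v{\left(c \right)} = \frac{6}{-2 + \left(\left(c^{2} + 1 c\right) + c\right)} = \frac{6}{-2 + \left(\left(c^{2} + c\right) + c\right)} = \frac{6}{-2 + \left(\left(c + c^{2}\right) + c\right)} = \frac{6}{-2 + \left(c^{2} + 2 c\right)} = \frac{6}{-2 + c^{2} + 2 c}$)
$\left(-7\right)^{2} + v{\left(D{\left(3 \right)} \right)} 477 = \left(-7\right)^{2} + \frac{6}{-2 + \left(- 3^{2}\right)^{2} + 2 \left(- 3^{2}\right)} 477 = 49 + \frac{6}{-2 + \left(\left(-1\right) 9\right)^{2} + 2 \left(\left(-1\right) 9\right)} 477 = 49 + \frac{6}{-2 + \left(-9\right)^{2} + 2 \left(-9\right)} 477 = 49 + \frac{6}{-2 + 81 - 18} \cdot 477 = 49 + \frac{6}{61} \cdot 477 = 49 + \frac{2862}{61} = \frac{5851}{61}$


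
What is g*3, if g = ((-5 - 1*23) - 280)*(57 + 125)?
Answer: -168168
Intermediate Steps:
g = -56056 (g = ((-5 - 23) - 280)*182 = (-28 - 280)*182 = -308*182 = -56056)
g*3 = -56056*3 = -168168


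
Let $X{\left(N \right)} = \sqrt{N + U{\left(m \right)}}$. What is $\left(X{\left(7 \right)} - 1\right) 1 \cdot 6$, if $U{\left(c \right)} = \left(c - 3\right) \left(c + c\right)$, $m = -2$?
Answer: $-6 + 18 \sqrt{3} \approx 25.177$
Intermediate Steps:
$U{\left(c \right)} = 2 c \left(-3 + c\right)$ ($U{\left(c \right)} = \left(-3 + c\right) 2 c = 2 c \left(-3 + c\right)$)
$X{\left(N \right)} = \sqrt{20 + N}$ ($X{\left(N \right)} = \sqrt{N + 2 \left(-2\right) \left(-3 - 2\right)} = \sqrt{N + 2 \left(-2\right) \left(-5\right)} = \sqrt{N + 20} = \sqrt{20 + N}$)
$\left(X{\left(7 \right)} - 1\right) 1 \cdot 6 = \left(\sqrt{20 + 7} - 1\right) 1 \cdot 6 = \left(\sqrt{27} - 1\right) 6 = \left(3 \sqrt{3} - 1\right) 6 = \left(-1 + 3 \sqrt{3}\right) 6 = -6 + 18 \sqrt{3}$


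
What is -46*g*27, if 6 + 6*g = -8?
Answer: 2898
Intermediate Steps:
g = -7/3 (g = -1 + (1/6)*(-8) = -1 - 4/3 = -7/3 ≈ -2.3333)
-46*g*27 = -46*(-7/3)*27 = (322/3)*27 = 2898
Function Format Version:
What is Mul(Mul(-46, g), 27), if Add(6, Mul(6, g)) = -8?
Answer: 2898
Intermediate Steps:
g = Rational(-7, 3) (g = Add(-1, Mul(Rational(1, 6), -8)) = Add(-1, Rational(-4, 3)) = Rational(-7, 3) ≈ -2.3333)
Mul(Mul(-46, g), 27) = Mul(Mul(-46, Rational(-7, 3)), 27) = Mul(Rational(322, 3), 27) = 2898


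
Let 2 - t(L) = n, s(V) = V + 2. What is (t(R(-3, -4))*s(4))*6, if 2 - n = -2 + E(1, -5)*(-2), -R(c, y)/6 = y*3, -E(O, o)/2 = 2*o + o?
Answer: -2232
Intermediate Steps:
s(V) = 2 + V
E(O, o) = -6*o (E(O, o) = -2*(2*o + o) = -6*o)
R(c, y) = -18*y (R(c, y) = -6*y*3 = -18*y)
n = 64 (n = 2 - (-2 - 6*(-5)*(-2)) = 2 - (-2 + 30*(-2)) = 2 - (-2 - 60) = 2 - 1*(-62) = 2 + 62 = 64)
t(L) = -62 (t(L) = 2 - 1*64 = 2 - 64 = -62)
(t(R(-3, -4))*s(4))*6 = -62*(2 + 4)*6 = -62*6*6 = -372*6 = -2232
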